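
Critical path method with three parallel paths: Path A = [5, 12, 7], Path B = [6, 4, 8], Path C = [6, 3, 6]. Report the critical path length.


Path A: 5 + 12 + 7 = 24
Path B: 6 + 4 + 8 = 18
Path C: 6 + 3 + 6 = 15
Critical path = longest = max(24, 18, 15)
= 24 (Path A)


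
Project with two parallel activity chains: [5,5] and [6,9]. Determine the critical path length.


Path A: 5 + 5 = 10
Path B: 6 + 9 = 15
Critical path = longest = max(10, 15)
= 15 (Path B)


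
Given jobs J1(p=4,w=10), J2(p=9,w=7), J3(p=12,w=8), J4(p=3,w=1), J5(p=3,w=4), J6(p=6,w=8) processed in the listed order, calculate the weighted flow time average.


Completion times:
  J1: C=4, w×C=10×4=40
  J2: C=13, w×C=7×13=91
  J3: C=25, w×C=8×25=200
  J4: C=28, w×C=1×28=28
  J5: C=31, w×C=4×31=124
  J6: C=37, w×C=8×37=296
Sum w×C = 779
Sum w = 38
Weighted avg = 779/38
= 20.50


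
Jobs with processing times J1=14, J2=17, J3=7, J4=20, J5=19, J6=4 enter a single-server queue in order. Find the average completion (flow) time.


Completion times:
  J1: completes at 14
  J2: completes at 31
  J3: completes at 38
  J4: completes at 58
  J5: completes at 77
  J6: completes at 81
Sum = 299
Average = 299/6
= 49.83


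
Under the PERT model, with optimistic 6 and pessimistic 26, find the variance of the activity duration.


σ² = ((p - o) / 6)² = (p - o)² / 36
= (26 - 6)² / 36
= 20² / 36
= 400 / 36
= 11.1111


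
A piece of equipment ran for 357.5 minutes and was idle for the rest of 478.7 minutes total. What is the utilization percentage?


Utilization = busy / total × 100
= 357.5 / 478.7 × 100
= 74.7%


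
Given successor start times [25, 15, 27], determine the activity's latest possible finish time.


LF = min of all successor start times
Successors start at: [25, 15, 27]
LF = min(25, 15, 27)
= 15


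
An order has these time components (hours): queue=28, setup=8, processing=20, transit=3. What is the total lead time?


Lead time = queue + setup + processing + transit
= 28 + 8 + 20 + 3
= 59 hours


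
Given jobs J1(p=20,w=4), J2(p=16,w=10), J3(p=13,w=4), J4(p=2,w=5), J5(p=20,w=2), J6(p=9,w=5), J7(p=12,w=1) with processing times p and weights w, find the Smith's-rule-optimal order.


WSPT (Smith's rule): sort by p/w ascending
  J4: p/w = 2/5 = 0.400
  J2: p/w = 16/10 = 1.600
  J6: p/w = 9/5 = 1.800
  J3: p/w = 13/4 = 3.250
  J1: p/w = 20/4 = 5.000
  J5: p/w = 20/2 = 10.000
  J7: p/w = 12/1 = 12.000
Order: J4 → J2 → J6 → J3 → J1 → J5 → J7


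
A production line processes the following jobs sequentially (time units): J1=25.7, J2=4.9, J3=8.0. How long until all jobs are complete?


Sequential makespan: sum all processing times
= 25.7 + 4.9 + 8.0
= 38.6 time units


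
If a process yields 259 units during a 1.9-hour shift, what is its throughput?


Throughput = units / time
= 259 / 1.9
= 136.3 units/hour


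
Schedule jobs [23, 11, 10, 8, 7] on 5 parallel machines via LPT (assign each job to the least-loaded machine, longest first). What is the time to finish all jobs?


Jobs (LPT sorted): [23, 11, 10, 8, 7]
Machines: 5
  J=23 → Machine 1 (load: 0+23=23)
  J=11 → Machine 2 (load: 0+11=11)
  J=10 → Machine 3 (load: 0+10=10)
  J=8 → Machine 4 (load: 0+8=8)
  J=7 → Machine 5 (load: 0+7=7)
Machine loads: [23, 11, 10, 8, 7]
Makespan = max = 23 time units


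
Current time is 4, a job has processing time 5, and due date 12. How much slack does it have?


Slack = due - current_time - processing
= 12 - 4 - 5
= 3


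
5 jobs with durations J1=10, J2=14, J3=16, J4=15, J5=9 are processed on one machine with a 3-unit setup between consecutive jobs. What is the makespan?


Makespan = Σ processing + (n-1) × setup
= (10 + 14 + 16 + 15 + 9) + (5-1)×3
= 64 + 12
= 76 time units


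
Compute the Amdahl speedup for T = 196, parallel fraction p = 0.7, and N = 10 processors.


Amdahl's law: T_p = T × ((1-p) + p/N)
= 196 × ((1-0.7) + 0.7/10)
= 196 × (0.30 + 0.0700)
= 196 × 0.3700
= 72.52
Speedup = 196/72.52
= 2.70×


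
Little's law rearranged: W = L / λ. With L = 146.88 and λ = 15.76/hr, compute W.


Little's law: L = λW → W = L / λ
= 146.88 / 15.76
= 9.32 hours


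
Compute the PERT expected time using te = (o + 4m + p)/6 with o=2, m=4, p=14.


te = (o + 4m + p) / 6
= (2 + 4×4 + 14) / 6
= (2 + 16 + 14) / 6
= 32 / 6
= 5.33


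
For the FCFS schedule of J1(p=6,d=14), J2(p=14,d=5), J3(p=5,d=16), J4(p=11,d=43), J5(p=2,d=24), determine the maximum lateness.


Lateness per job (L = C - d):
  J1: C=6, d=14, L=-8
  J2: C=20, d=5, L=15
  J3: C=25, d=16, L=9
  J4: C=36, d=43, L=-7
  J5: C=38, d=24, L=14
Lmax = max(-8, 15, 9, -7, 14)
= 15


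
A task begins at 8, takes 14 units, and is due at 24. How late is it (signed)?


Completion = 8 + 14 = 22
Lateness = C - d = 22 - 24
= -2


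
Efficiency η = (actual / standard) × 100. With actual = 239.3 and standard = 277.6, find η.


Efficiency = (actual / standard) × 100
= (239.3 / 277.6) × 100
= 86.2%


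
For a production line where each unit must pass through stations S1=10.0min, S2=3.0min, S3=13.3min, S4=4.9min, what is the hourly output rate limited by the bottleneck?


Bottleneck = longest station time
Station times: [10.0, 3.0, 13.3, 4.9]
Max = 13.3 min
Rate = 60 / 13.3
= 4.51 units/hour (bottleneck: 13.3min)


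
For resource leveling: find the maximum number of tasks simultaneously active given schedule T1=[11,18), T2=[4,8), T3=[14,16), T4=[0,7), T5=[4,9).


Check each time point for overlaps:
  t=4: 3 tasks active (T2, T4, T5)
Max concurrent = 3


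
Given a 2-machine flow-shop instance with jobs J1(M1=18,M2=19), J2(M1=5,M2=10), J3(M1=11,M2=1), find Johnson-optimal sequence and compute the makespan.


Johnson's rule:
Group 1 (M1≤M2, sort by M1): ['J2', 'J1']
Group 2 (M1>M2, sort desc M2): ['J3']
Sequence: J2 → J1 → J3
Makespan calculation:
  J2: M1 done=5, M2 done=15
  J1: M1 done=23, M2 done=42
  J3: M1 done=34, M2 done=43
= Sequence: J2 → J1 → J3, Makespan: 43


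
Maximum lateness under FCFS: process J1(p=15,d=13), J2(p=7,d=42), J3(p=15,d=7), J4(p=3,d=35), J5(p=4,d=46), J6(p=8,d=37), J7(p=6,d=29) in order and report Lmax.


Lateness per job (L = C - d):
  J1: C=15, d=13, L=2
  J2: C=22, d=42, L=-20
  J3: C=37, d=7, L=30
  J4: C=40, d=35, L=5
  J5: C=44, d=46, L=-2
  J6: C=52, d=37, L=15
  J7: C=58, d=29, L=29
Lmax = max(2, -20, 30, 5, -2, 15, 29)
= 30


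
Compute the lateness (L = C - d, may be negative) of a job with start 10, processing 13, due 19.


Completion = 10 + 13 = 23
Lateness = C - d = 23 - 19
= 4


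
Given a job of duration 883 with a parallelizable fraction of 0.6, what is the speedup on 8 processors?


Amdahl's law: T_p = T × ((1-p) + p/N)
= 883 × ((1-0.6) + 0.6/8)
= 883 × (0.40 + 0.0750)
= 883 × 0.4750
= 419.43
Speedup = 883/419.43
= 2.11×


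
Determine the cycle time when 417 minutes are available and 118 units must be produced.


Cycle time = available time / demand
= 417 / 118
= 3.53 min/unit


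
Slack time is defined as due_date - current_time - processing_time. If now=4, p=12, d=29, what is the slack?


Slack = due - current_time - processing
= 29 - 4 - 12
= 13


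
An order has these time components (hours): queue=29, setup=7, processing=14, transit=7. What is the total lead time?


Lead time = queue + setup + processing + transit
= 29 + 7 + 14 + 7
= 57 hours


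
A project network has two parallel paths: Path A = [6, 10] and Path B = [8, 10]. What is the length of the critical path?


Path A: 6 + 10 = 16
Path B: 8 + 10 = 18
Critical path = longest = max(16, 18)
= 18 (Path B)


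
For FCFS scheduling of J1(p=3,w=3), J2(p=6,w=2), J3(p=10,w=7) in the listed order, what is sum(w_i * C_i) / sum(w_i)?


Completion times:
  J1: C=3, w×C=3×3=9
  J2: C=9, w×C=2×9=18
  J3: C=19, w×C=7×19=133
Sum w×C = 160
Sum w = 12
Weighted avg = 160/12
= 13.33


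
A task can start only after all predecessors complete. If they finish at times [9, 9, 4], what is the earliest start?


ES = max of all predecessor completion times
Predecessors: [9, 9, 4]
ES = max(9, 9, 4)
= 9


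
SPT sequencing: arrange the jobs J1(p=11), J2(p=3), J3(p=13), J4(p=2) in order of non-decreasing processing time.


SPT: sort by shortest processing time
  J4: p=2
  J2: p=3
  J1: p=11
  J3: p=13
Order: J4 → J2 → J1 → J3


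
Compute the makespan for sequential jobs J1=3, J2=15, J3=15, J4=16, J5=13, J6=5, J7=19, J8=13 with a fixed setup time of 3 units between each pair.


Makespan = Σ processing + (n-1) × setup
= (3 + 15 + 15 + 16 + 13 + 5 + 19 + 13) + (8-1)×3
= 99 + 21
= 120 time units


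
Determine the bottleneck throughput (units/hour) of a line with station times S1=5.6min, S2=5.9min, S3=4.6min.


Bottleneck = longest station time
Station times: [5.6, 5.9, 4.6]
Max = 5.9 min
Rate = 60 / 5.9
= 10.17 units/hour (bottleneck: 5.9min)


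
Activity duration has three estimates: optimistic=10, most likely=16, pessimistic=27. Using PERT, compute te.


te = (o + 4m + p) / 6
= (10 + 4×16 + 27) / 6
= (10 + 64 + 27) / 6
= 101 / 6
= 16.83


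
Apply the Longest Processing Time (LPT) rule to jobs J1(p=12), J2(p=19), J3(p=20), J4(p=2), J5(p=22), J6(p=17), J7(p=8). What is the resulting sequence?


LPT: sort by longest processing time first
  J5: p=22
  J3: p=20
  J2: p=19
  J6: p=17
  J1: p=12
  J7: p=8
  J4: p=2
Order: J5 → J3 → J2 → J6 → J1 → J7 → J4


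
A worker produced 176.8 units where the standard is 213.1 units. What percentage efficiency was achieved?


Efficiency = (actual / standard) × 100
= (176.8 / 213.1) × 100
= 83.0%


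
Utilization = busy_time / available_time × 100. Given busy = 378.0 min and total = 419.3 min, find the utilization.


Utilization = busy / total × 100
= 378.0 / 419.3 × 100
= 90.2%


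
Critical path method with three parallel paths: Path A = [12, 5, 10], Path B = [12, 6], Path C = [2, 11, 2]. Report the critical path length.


Path A: 12 + 5 + 10 = 27
Path B: 12 + 6 = 18
Path C: 2 + 11 + 2 = 15
Critical path = longest = max(27, 18, 15)
= 27 (Path A)


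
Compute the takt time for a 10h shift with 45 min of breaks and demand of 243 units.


Available = 10×60 - 45 = 555 min
Takt time = 555 / 243
= 2.28 min/unit


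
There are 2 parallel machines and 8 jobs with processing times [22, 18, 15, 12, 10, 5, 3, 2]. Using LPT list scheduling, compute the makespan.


Jobs (LPT sorted): [22, 18, 15, 12, 10, 5, 3, 2]
Machines: 2
  J=22 → Machine 1 (load: 0+22=22)
  J=18 → Machine 2 (load: 0+18=18)
  J=15 → Machine 2 (load: 18+15=33)
  J=12 → Machine 1 (load: 22+12=34)
  J=10 → Machine 2 (load: 33+10=43)
  J=5 → Machine 1 (load: 34+5=39)
  J=3 → Machine 1 (load: 39+3=42)
  J=2 → Machine 1 (load: 42+2=44)
Machine loads: [44, 43]
Makespan = max = 44 time units


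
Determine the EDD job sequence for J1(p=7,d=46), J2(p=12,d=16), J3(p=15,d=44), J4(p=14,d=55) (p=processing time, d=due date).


EDD: sort by earliest due date
  J2: d=16, p=12
  J3: d=44, p=15
  J1: d=46, p=7
  J4: d=55, p=14
Order: J2 → J3 → J1 → J4


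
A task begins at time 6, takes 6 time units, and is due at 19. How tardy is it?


Completion = start + processing = 6 + 6 = 12
Tardiness = max(0, C - d) = max(0, 12 - 19)
= max(0, -7)
= 0


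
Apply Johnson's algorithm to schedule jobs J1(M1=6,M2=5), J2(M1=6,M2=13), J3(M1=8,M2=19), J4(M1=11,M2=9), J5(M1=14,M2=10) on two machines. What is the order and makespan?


Johnson's rule:
Group 1 (M1≤M2, sort by M1): ['J2', 'J3']
Group 2 (M1>M2, sort desc M2): ['J5', 'J4', 'J1']
Sequence: J2 → J3 → J5 → J4 → J1
Makespan calculation:
  J2: M1 done=6, M2 done=19
  J3: M1 done=14, M2 done=38
  J5: M1 done=28, M2 done=48
  J4: M1 done=39, M2 done=57
  J1: M1 done=45, M2 done=62
= Sequence: J2 → J3 → J5 → J4 → J1, Makespan: 62


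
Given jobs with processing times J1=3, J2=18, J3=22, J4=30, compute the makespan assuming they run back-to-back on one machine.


Sequential makespan: sum all processing times
= 3 + 18 + 22 + 30
= 73 time units


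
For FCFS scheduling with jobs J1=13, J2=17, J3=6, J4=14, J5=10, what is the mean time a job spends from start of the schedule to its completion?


Completion times:
  J1: completes at 13
  J2: completes at 30
  J3: completes at 36
  J4: completes at 50
  J5: completes at 60
Sum = 189
Average = 189/5
= 37.80


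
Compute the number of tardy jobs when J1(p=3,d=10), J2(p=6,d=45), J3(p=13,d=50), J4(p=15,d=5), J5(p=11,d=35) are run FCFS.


Completion vs due date:
  J1: C=3, d=10 → on time
  J2: C=9, d=45 → on time
  J3: C=22, d=50 → on time
  J4: C=37, d=5 → TARDY
  J5: C=48, d=35 → TARDY
Tardy jobs: J4, J5
Count = 2


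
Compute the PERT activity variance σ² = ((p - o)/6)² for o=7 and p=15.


σ² = ((p - o) / 6)² = (p - o)² / 36
= (15 - 7)² / 36
= 8² / 36
= 64 / 36
= 1.7778


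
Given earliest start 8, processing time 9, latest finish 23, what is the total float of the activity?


EF = ES + duration = 8 + 9 = 17
LS = LF - duration = 23 - 9 = 14
Total Float = LF - EF = 23 - 17
(or LS - ES = 14 - 8)
= 6


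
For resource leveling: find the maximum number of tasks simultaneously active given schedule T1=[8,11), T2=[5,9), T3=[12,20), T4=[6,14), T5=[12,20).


Check each time point for overlaps:
  t=8: 3 tasks active (T1, T2, T4)
Max concurrent = 3


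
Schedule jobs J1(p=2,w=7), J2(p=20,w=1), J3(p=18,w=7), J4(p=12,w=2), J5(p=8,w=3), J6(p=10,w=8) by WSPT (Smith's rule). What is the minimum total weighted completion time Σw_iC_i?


WSPT order (by p/w): J1 → J6 → J3 → J5 → J4 → J2
  J1: C=2, w·C=7×2=14
  J6: C=12, w·C=8×12=96
  J3: C=30, w·C=7×30=210
  J5: C=38, w·C=3×38=114
  J4: C=50, w·C=2×50=100
  J2: C=70, w·C=1×70=70
Σ w·C = 604
= 604


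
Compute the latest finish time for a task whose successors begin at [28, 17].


LF = min of all successor start times
Successors start at: [28, 17]
LF = min(28, 17)
= 17


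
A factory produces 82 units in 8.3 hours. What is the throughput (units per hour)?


Throughput = units / time
= 82 / 8.3
= 9.9 units/hour


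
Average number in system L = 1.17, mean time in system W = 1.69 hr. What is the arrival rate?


Little's law: L = λW → λ = L / W
= 1.17 / 1.69
= 0.69 per hour


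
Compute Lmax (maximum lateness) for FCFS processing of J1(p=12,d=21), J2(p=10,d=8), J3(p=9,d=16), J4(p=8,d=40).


Lateness per job (L = C - d):
  J1: C=12, d=21, L=-9
  J2: C=22, d=8, L=14
  J3: C=31, d=16, L=15
  J4: C=39, d=40, L=-1
Lmax = max(-9, 14, 15, -1)
= 15


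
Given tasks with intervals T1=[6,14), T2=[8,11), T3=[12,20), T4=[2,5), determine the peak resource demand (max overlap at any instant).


Check each time point for overlaps:
  t=8: 2 tasks active (T1, T2)
Max concurrent = 2


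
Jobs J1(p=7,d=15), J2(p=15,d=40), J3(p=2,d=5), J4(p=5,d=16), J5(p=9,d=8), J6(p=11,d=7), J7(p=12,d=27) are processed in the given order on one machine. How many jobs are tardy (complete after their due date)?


Completion vs due date:
  J1: C=7, d=15 → on time
  J2: C=22, d=40 → on time
  J3: C=24, d=5 → TARDY
  J4: C=29, d=16 → TARDY
  J5: C=38, d=8 → TARDY
  J6: C=49, d=7 → TARDY
  J7: C=61, d=27 → TARDY
Tardy jobs: J3, J4, J5, J6, J7
Count = 5


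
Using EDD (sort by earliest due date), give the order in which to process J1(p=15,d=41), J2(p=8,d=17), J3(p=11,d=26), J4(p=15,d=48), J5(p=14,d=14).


EDD: sort by earliest due date
  J5: d=14, p=14
  J2: d=17, p=8
  J3: d=26, p=11
  J1: d=41, p=15
  J4: d=48, p=15
Order: J5 → J2 → J3 → J1 → J4


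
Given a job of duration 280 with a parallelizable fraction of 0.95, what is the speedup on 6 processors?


Amdahl's law: T_p = T × ((1-p) + p/N)
= 280 × ((1-0.95) + 0.95/6)
= 280 × (0.05 + 0.1583)
= 280 × 0.2083
= 58.33
Speedup = 280/58.33
= 4.80×


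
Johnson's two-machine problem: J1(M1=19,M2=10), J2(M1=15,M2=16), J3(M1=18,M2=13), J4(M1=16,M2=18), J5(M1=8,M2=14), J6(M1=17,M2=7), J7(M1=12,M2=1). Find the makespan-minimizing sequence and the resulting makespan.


Johnson's rule:
Group 1 (M1≤M2, sort by M1): ['J5', 'J2', 'J4']
Group 2 (M1>M2, sort desc M2): ['J3', 'J1', 'J6', 'J7']
Sequence: J5 → J2 → J4 → J3 → J1 → J6 → J7
Makespan calculation:
  J5: M1 done=8, M2 done=22
  J2: M1 done=23, M2 done=39
  J4: M1 done=39, M2 done=57
  J3: M1 done=57, M2 done=70
  J1: M1 done=76, M2 done=86
  J6: M1 done=93, M2 done=100
  J7: M1 done=105, M2 done=106
= Sequence: J5 → J2 → J4 → J3 → J1 → J6 → J7, Makespan: 106


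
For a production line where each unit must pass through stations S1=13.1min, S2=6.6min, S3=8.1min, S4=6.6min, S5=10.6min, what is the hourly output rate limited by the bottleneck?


Bottleneck = longest station time
Station times: [13.1, 6.6, 8.1, 6.6, 10.6]
Max = 13.1 min
Rate = 60 / 13.1
= 4.58 units/hour (bottleneck: 13.1min)


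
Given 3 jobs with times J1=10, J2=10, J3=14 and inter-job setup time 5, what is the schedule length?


Makespan = Σ processing + (n-1) × setup
= (10 + 10 + 14) + (3-1)×5
= 34 + 10
= 44 time units


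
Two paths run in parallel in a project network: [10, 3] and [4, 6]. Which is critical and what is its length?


Path A: 10 + 3 = 13
Path B: 4 + 6 = 10
Critical path = longest = max(13, 10)
= 13 (Path A)


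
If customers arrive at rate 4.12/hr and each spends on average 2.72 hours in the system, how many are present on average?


Little's law: L = λ × W
= 4.12 × 2.72
= 11.21


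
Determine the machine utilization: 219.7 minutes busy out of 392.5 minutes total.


Utilization = busy / total × 100
= 219.7 / 392.5 × 100
= 56.0%


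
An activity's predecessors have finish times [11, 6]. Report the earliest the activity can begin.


ES = max of all predecessor completion times
Predecessors: [11, 6]
ES = max(11, 6)
= 11


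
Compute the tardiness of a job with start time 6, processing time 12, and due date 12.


Completion = start + processing = 6 + 12 = 18
Tardiness = max(0, C - d) = max(0, 18 - 12)
= max(0, 6)
= 6


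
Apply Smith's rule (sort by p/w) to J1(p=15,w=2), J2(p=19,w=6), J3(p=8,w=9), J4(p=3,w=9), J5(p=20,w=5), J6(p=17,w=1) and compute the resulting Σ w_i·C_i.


WSPT order (by p/w): J4 → J3 → J2 → J5 → J1 → J6
  J4: C=3, w·C=9×3=27
  J3: C=11, w·C=9×11=99
  J2: C=30, w·C=6×30=180
  J5: C=50, w·C=5×50=250
  J1: C=65, w·C=2×65=130
  J6: C=82, w·C=1×82=82
Σ w·C = 768
= 768


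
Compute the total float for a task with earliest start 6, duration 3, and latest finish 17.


EF = ES + duration = 6 + 3 = 9
LS = LF - duration = 17 - 3 = 14
Total Float = LF - EF = 17 - 9
(or LS - ES = 14 - 6)
= 8


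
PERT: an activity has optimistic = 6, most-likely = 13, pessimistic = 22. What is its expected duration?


te = (o + 4m + p) / 6
= (6 + 4×13 + 22) / 6
= (6 + 52 + 22) / 6
= 80 / 6
= 13.33


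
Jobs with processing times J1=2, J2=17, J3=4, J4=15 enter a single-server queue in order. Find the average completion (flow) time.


Completion times:
  J1: completes at 2
  J2: completes at 19
  J3: completes at 23
  J4: completes at 38
Sum = 82
Average = 82/4
= 20.50


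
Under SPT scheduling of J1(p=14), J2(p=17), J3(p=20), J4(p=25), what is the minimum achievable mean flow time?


SPT order: J1 → J2 → J3 → J4
Completion times:
  J1: C=14
  J2: C=31
  J3: C=51
  J4: C=76
Sum = 172, n = 4
Mean flow = 172/4
= 43.00


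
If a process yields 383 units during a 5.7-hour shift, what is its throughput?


Throughput = units / time
= 383 / 5.7
= 67.2 units/hour


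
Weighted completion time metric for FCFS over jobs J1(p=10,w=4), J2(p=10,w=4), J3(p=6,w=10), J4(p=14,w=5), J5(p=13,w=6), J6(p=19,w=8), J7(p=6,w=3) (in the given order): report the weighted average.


Completion times:
  J1: C=10, w×C=4×10=40
  J2: C=20, w×C=4×20=80
  J3: C=26, w×C=10×26=260
  J4: C=40, w×C=5×40=200
  J5: C=53, w×C=6×53=318
  J6: C=72, w×C=8×72=576
  J7: C=78, w×C=3×78=234
Sum w×C = 1708
Sum w = 40
Weighted avg = 1708/40
= 42.70


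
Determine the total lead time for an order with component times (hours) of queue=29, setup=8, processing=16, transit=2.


Lead time = queue + setup + processing + transit
= 29 + 8 + 16 + 2
= 55 hours


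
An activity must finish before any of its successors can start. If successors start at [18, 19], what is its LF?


LF = min of all successor start times
Successors start at: [18, 19]
LF = min(18, 19)
= 18


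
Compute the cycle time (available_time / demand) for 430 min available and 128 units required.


Cycle time = available time / demand
= 430 / 128
= 3.36 min/unit


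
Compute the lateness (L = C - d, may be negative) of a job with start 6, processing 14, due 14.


Completion = 6 + 14 = 20
Lateness = C - d = 20 - 14
= 6


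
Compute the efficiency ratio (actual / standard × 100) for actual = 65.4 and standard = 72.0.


Efficiency = (actual / standard) × 100
= (65.4 / 72.0) × 100
= 90.8%


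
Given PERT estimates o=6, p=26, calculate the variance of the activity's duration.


σ² = ((p - o) / 6)² = (p - o)² / 36
= (26 - 6)² / 36
= 20² / 36
= 400 / 36
= 11.1111


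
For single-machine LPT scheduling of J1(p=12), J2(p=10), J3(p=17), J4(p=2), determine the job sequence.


LPT: sort by longest processing time first
  J3: p=17
  J1: p=12
  J2: p=10
  J4: p=2
Order: J3 → J1 → J2 → J4


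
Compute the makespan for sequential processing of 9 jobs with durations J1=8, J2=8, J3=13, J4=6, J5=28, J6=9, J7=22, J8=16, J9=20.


Sequential makespan: sum all processing times
= 8 + 8 + 13 + 6 + 28 + 9 + 22 + 16 + 20
= 130 time units


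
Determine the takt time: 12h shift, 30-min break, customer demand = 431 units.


Available = 12×60 - 30 = 690 min
Takt time = 690 / 431
= 1.60 min/unit


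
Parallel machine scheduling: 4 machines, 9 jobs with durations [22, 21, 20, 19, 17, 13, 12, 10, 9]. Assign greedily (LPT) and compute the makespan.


Jobs (LPT sorted): [22, 21, 20, 19, 17, 13, 12, 10, 9]
Machines: 4
  J=22 → Machine 1 (load: 0+22=22)
  J=21 → Machine 2 (load: 0+21=21)
  J=20 → Machine 3 (load: 0+20=20)
  J=19 → Machine 4 (load: 0+19=19)
  J=17 → Machine 4 (load: 19+17=36)
  J=13 → Machine 3 (load: 20+13=33)
  J=12 → Machine 2 (load: 21+12=33)
  J=10 → Machine 1 (load: 22+10=32)
  J=9 → Machine 1 (load: 32+9=41)
Machine loads: [41, 33, 33, 36]
Makespan = max = 41 time units


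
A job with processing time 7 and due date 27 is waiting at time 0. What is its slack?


Slack = due - current_time - processing
= 27 - 0 - 7
= 20


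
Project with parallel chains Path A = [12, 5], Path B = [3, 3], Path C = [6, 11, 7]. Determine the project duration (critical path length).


Path A: 12 + 5 = 17
Path B: 3 + 3 = 6
Path C: 6 + 11 + 7 = 24
Critical path = longest = max(17, 6, 24)
= 24 (Path C)


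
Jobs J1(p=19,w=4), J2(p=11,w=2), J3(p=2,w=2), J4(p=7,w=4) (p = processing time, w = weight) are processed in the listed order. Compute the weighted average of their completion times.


Completion times:
  J1: C=19, w×C=4×19=76
  J2: C=30, w×C=2×30=60
  J3: C=32, w×C=2×32=64
  J4: C=39, w×C=4×39=156
Sum w×C = 356
Sum w = 12
Weighted avg = 356/12
= 29.67


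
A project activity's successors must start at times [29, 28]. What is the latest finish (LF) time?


LF = min of all successor start times
Successors start at: [29, 28]
LF = min(29, 28)
= 28


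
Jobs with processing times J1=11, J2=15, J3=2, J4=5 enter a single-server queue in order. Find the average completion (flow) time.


Completion times:
  J1: completes at 11
  J2: completes at 26
  J3: completes at 28
  J4: completes at 33
Sum = 98
Average = 98/4
= 24.50


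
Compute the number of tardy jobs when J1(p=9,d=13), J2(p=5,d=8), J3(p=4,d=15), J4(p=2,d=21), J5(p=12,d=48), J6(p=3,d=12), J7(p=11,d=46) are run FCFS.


Completion vs due date:
  J1: C=9, d=13 → on time
  J2: C=14, d=8 → TARDY
  J3: C=18, d=15 → TARDY
  J4: C=20, d=21 → on time
  J5: C=32, d=48 → on time
  J6: C=35, d=12 → TARDY
  J7: C=46, d=46 → on time
Tardy jobs: J2, J3, J6
Count = 3


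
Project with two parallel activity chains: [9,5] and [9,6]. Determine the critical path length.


Path A: 9 + 5 = 14
Path B: 9 + 6 = 15
Critical path = longest = max(14, 15)
= 15 (Path B)


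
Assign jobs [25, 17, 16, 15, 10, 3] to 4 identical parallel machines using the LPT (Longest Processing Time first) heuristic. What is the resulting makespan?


Jobs (LPT sorted): [25, 17, 16, 15, 10, 3]
Machines: 4
  J=25 → Machine 1 (load: 0+25=25)
  J=17 → Machine 2 (load: 0+17=17)
  J=16 → Machine 3 (load: 0+16=16)
  J=15 → Machine 4 (load: 0+15=15)
  J=10 → Machine 4 (load: 15+10=25)
  J=3 → Machine 3 (load: 16+3=19)
Machine loads: [25, 17, 19, 25]
Makespan = max = 25 time units


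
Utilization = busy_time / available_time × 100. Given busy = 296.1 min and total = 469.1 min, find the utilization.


Utilization = busy / total × 100
= 296.1 / 469.1 × 100
= 63.1%


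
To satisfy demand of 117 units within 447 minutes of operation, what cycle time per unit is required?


Cycle time = available time / demand
= 447 / 117
= 3.82 min/unit


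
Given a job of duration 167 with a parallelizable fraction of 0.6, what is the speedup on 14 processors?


Amdahl's law: T_p = T × ((1-p) + p/N)
= 167 × ((1-0.6) + 0.6/14)
= 167 × (0.40 + 0.0429)
= 167 × 0.4429
= 73.96
Speedup = 167/73.96
= 2.26×


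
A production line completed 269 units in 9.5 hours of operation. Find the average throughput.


Throughput = units / time
= 269 / 9.5
= 28.3 units/hour


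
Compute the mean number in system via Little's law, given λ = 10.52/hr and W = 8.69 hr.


Little's law: L = λ × W
= 10.52 × 8.69
= 91.42


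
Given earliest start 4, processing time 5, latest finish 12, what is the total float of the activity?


EF = ES + duration = 4 + 5 = 9
LS = LF - duration = 12 - 5 = 7
Total Float = LF - EF = 12 - 9
(or LS - ES = 7 - 4)
= 3


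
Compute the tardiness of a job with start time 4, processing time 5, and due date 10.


Completion = start + processing = 4 + 5 = 9
Tardiness = max(0, C - d) = max(0, 9 - 10)
= max(0, -1)
= 0


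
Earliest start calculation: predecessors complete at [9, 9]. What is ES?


ES = max of all predecessor completion times
Predecessors: [9, 9]
ES = max(9, 9)
= 9


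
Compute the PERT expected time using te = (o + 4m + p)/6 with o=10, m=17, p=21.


te = (o + 4m + p) / 6
= (10 + 4×17 + 21) / 6
= (10 + 68 + 21) / 6
= 99 / 6
= 16.50


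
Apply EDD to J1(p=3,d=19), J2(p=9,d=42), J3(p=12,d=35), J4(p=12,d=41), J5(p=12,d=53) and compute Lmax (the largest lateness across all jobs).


EDD order: J1 → J3 → J4 → J2 → J5
Completion and lateness:
  J1: C=3, d=19, L=3-19=-16
  J3: C=15, d=35, L=15-35=-20
  J4: C=27, d=41, L=27-41=-14
  J2: C=36, d=42, L=36-42=-6
  J5: C=48, d=53, L=48-53=-5
Lmax = max(-16, -20, -14, -6, -5)
= -5


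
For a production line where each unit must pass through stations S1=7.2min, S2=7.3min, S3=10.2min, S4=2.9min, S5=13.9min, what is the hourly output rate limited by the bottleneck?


Bottleneck = longest station time
Station times: [7.2, 7.3, 10.2, 2.9, 13.9]
Max = 13.9 min
Rate = 60 / 13.9
= 4.32 units/hour (bottleneck: 13.9min)


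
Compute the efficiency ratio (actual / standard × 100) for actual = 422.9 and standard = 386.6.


Efficiency = (actual / standard) × 100
= (422.9 / 386.6) × 100
= 109.4%


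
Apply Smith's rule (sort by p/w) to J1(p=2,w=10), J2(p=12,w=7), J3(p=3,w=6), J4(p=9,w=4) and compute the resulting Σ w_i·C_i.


WSPT order (by p/w): J1 → J3 → J2 → J4
  J1: C=2, w·C=10×2=20
  J3: C=5, w·C=6×5=30
  J2: C=17, w·C=7×17=119
  J4: C=26, w·C=4×26=104
Σ w·C = 273
= 273


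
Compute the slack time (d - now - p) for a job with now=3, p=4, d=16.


Slack = due - current_time - processing
= 16 - 3 - 4
= 9


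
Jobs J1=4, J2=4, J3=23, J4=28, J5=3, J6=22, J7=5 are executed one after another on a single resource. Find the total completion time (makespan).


Sequential makespan: sum all processing times
= 4 + 4 + 23 + 28 + 3 + 22 + 5
= 89 time units


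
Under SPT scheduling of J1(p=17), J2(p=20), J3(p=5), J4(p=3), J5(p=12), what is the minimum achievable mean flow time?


SPT order: J4 → J3 → J5 → J1 → J2
Completion times:
  J4: C=3
  J3: C=8
  J5: C=20
  J1: C=37
  J2: C=57
Sum = 125, n = 5
Mean flow = 125/5
= 25.00


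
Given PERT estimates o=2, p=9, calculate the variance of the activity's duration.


σ² = ((p - o) / 6)² = (p - o)² / 36
= (9 - 2)² / 36
= 7² / 36
= 49 / 36
= 1.3611


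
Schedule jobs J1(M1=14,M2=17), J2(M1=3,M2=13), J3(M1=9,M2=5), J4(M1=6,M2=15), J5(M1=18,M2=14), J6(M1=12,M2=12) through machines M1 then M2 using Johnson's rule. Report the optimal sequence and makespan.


Johnson's rule:
Group 1 (M1≤M2, sort by M1): ['J2', 'J4', 'J6', 'J1']
Group 2 (M1>M2, sort desc M2): ['J5', 'J3']
Sequence: J2 → J4 → J6 → J1 → J5 → J3
Makespan calculation:
  J2: M1 done=3, M2 done=16
  J4: M1 done=9, M2 done=31
  J6: M1 done=21, M2 done=43
  J1: M1 done=35, M2 done=60
  J5: M1 done=53, M2 done=74
  J3: M1 done=62, M2 done=79
= Sequence: J2 → J4 → J6 → J1 → J5 → J3, Makespan: 79


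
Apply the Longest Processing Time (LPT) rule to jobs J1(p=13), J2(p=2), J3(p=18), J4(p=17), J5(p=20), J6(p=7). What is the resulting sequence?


LPT: sort by longest processing time first
  J5: p=20
  J3: p=18
  J4: p=17
  J1: p=13
  J6: p=7
  J2: p=2
Order: J5 → J3 → J4 → J1 → J6 → J2


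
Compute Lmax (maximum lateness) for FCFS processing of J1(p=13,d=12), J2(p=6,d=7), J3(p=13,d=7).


Lateness per job (L = C - d):
  J1: C=13, d=12, L=1
  J2: C=19, d=7, L=12
  J3: C=32, d=7, L=25
Lmax = max(1, 12, 25)
= 25


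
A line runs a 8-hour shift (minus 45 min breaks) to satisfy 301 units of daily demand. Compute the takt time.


Available = 8×60 - 45 = 435 min
Takt time = 435 / 301
= 1.45 min/unit


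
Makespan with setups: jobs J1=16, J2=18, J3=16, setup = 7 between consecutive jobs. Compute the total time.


Makespan = Σ processing + (n-1) × setup
= (16 + 18 + 16) + (3-1)×7
= 50 + 14
= 64 time units


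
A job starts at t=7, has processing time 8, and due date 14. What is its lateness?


Completion = 7 + 8 = 15
Lateness = C - d = 15 - 14
= 1


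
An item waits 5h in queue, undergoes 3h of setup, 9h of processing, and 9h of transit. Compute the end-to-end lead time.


Lead time = queue + setup + processing + transit
= 5 + 3 + 9 + 9
= 26 hours


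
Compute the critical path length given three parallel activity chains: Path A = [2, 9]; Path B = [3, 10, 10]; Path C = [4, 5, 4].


Path A: 2 + 9 = 11
Path B: 3 + 10 + 10 = 23
Path C: 4 + 5 + 4 = 13
Critical path = longest = max(11, 23, 13)
= 23 (Path B)


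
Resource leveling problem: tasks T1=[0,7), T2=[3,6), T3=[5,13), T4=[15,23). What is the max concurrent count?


Check each time point for overlaps:
  t=5: 3 tasks active (T1, T2, T3)
Max concurrent = 3


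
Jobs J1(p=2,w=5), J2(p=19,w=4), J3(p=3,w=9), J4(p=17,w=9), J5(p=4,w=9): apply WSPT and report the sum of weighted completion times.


WSPT order (by p/w): J3 → J1 → J5 → J4 → J2
  J3: C=3, w·C=9×3=27
  J1: C=5, w·C=5×5=25
  J5: C=9, w·C=9×9=81
  J4: C=26, w·C=9×26=234
  J2: C=45, w·C=4×45=180
Σ w·C = 547
= 547


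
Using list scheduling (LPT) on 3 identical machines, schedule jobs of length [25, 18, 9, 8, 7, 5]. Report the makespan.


Jobs (LPT sorted): [25, 18, 9, 8, 7, 5]
Machines: 3
  J=25 → Machine 1 (load: 0+25=25)
  J=18 → Machine 2 (load: 0+18=18)
  J=9 → Machine 3 (load: 0+9=9)
  J=8 → Machine 3 (load: 9+8=17)
  J=7 → Machine 3 (load: 17+7=24)
  J=5 → Machine 2 (load: 18+5=23)
Machine loads: [25, 23, 24]
Makespan = max = 25 time units


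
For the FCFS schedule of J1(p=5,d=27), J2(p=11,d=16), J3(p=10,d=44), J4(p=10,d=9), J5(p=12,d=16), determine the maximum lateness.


Lateness per job (L = C - d):
  J1: C=5, d=27, L=-22
  J2: C=16, d=16, L=0
  J3: C=26, d=44, L=-18
  J4: C=36, d=9, L=27
  J5: C=48, d=16, L=32
Lmax = max(-22, 0, -18, 27, 32)
= 32


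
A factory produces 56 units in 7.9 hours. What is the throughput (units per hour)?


Throughput = units / time
= 56 / 7.9
= 7.1 units/hour


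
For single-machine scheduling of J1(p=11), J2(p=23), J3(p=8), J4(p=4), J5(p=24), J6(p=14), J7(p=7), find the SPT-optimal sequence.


SPT: sort by shortest processing time
  J4: p=4
  J7: p=7
  J3: p=8
  J1: p=11
  J6: p=14
  J2: p=23
  J5: p=24
Order: J4 → J7 → J3 → J1 → J6 → J2 → J5


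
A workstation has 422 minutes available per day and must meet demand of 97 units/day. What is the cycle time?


Cycle time = available time / demand
= 422 / 97
= 4.35 min/unit


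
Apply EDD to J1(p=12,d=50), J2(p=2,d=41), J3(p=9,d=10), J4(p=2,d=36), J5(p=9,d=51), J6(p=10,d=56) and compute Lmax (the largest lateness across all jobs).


EDD order: J3 → J4 → J2 → J1 → J5 → J6
Completion and lateness:
  J3: C=9, d=10, L=9-10=-1
  J4: C=11, d=36, L=11-36=-25
  J2: C=13, d=41, L=13-41=-28
  J1: C=25, d=50, L=25-50=-25
  J5: C=34, d=51, L=34-51=-17
  J6: C=44, d=56, L=44-56=-12
Lmax = max(-1, -25, -28, -25, -17, -12)
= -1


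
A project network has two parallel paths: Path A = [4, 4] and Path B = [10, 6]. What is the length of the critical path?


Path A: 4 + 4 = 8
Path B: 10 + 6 = 16
Critical path = longest = max(8, 16)
= 16 (Path B)


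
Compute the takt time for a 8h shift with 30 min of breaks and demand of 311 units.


Available = 8×60 - 30 = 450 min
Takt time = 450 / 311
= 1.45 min/unit


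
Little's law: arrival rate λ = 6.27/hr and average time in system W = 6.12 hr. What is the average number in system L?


Little's law: L = λ × W
= 6.27 × 6.12
= 38.37


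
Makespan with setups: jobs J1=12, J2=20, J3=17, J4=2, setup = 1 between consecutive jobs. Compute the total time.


Makespan = Σ processing + (n-1) × setup
= (12 + 20 + 17 + 2) + (4-1)×1
= 51 + 3
= 54 time units


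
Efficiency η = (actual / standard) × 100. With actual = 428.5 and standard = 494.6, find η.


Efficiency = (actual / standard) × 100
= (428.5 / 494.6) × 100
= 86.6%


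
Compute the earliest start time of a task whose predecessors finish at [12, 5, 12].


ES = max of all predecessor completion times
Predecessors: [12, 5, 12]
ES = max(12, 5, 12)
= 12


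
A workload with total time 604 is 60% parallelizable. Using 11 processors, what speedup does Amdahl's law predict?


Amdahl's law: T_p = T × ((1-p) + p/N)
= 604 × ((1-0.6) + 0.6/11)
= 604 × (0.40 + 0.0545)
= 604 × 0.4545
= 274.55
Speedup = 604/274.55
= 2.20×


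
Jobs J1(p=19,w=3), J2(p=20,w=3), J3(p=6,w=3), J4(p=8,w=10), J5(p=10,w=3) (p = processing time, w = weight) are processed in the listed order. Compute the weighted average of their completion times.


Completion times:
  J1: C=19, w×C=3×19=57
  J2: C=39, w×C=3×39=117
  J3: C=45, w×C=3×45=135
  J4: C=53, w×C=10×53=530
  J5: C=63, w×C=3×63=189
Sum w×C = 1028
Sum w = 22
Weighted avg = 1028/22
= 46.73


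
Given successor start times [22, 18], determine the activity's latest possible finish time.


LF = min of all successor start times
Successors start at: [22, 18]
LF = min(22, 18)
= 18


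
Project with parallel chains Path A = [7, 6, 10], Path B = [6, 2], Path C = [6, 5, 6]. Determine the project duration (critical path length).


Path A: 7 + 6 + 10 = 23
Path B: 6 + 2 = 8
Path C: 6 + 5 + 6 = 17
Critical path = longest = max(23, 8, 17)
= 23 (Path A)


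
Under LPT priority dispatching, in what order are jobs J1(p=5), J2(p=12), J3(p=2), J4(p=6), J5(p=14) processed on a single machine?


LPT: sort by longest processing time first
  J5: p=14
  J2: p=12
  J4: p=6
  J1: p=5
  J3: p=2
Order: J5 → J2 → J4 → J1 → J3


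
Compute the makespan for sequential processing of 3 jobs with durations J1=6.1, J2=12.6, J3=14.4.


Sequential makespan: sum all processing times
= 6.1 + 12.6 + 14.4
= 33.1 time units


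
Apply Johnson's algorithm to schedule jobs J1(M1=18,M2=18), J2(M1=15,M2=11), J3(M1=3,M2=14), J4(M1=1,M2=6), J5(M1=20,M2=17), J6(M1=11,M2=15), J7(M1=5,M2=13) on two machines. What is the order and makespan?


Johnson's rule:
Group 1 (M1≤M2, sort by M1): ['J4', 'J3', 'J7', 'J6', 'J1']
Group 2 (M1>M2, sort desc M2): ['J5', 'J2']
Sequence: J4 → J3 → J7 → J6 → J1 → J5 → J2
Makespan calculation:
  J4: M1 done=1, M2 done=7
  J3: M1 done=4, M2 done=21
  J7: M1 done=9, M2 done=34
  J6: M1 done=20, M2 done=49
  J1: M1 done=38, M2 done=67
  J5: M1 done=58, M2 done=84
  J2: M1 done=73, M2 done=95
= Sequence: J4 → J3 → J7 → J6 → J1 → J5 → J2, Makespan: 95


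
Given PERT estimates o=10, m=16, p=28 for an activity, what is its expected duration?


te = (o + 4m + p) / 6
= (10 + 4×16 + 28) / 6
= (10 + 64 + 28) / 6
= 102 / 6
= 17.00


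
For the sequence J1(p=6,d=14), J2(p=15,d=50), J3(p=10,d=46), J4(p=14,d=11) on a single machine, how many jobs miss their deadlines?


Completion vs due date:
  J1: C=6, d=14 → on time
  J2: C=21, d=50 → on time
  J3: C=31, d=46 → on time
  J4: C=45, d=11 → TARDY
Tardy jobs: J4
Count = 1


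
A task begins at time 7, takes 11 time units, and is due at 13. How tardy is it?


Completion = start + processing = 7 + 11 = 18
Tardiness = max(0, C - d) = max(0, 18 - 13)
= max(0, 5)
= 5


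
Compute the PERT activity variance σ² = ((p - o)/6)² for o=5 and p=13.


σ² = ((p - o) / 6)² = (p - o)² / 36
= (13 - 5)² / 36
= 8² / 36
= 64 / 36
= 1.7778


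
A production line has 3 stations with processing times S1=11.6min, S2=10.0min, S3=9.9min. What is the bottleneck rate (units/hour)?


Bottleneck = longest station time
Station times: [11.6, 10.0, 9.9]
Max = 11.6 min
Rate = 60 / 11.6
= 5.17 units/hour (bottleneck: 11.6min)


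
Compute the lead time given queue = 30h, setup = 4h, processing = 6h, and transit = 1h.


Lead time = queue + setup + processing + transit
= 30 + 4 + 6 + 1
= 41 hours


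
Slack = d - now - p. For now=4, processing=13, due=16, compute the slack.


Slack = due - current_time - processing
= 16 - 4 - 13
= -1


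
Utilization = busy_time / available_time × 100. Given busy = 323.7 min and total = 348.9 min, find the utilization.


Utilization = busy / total × 100
= 323.7 / 348.9 × 100
= 92.8%


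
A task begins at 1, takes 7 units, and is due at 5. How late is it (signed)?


Completion = 1 + 7 = 8
Lateness = C - d = 8 - 5
= 3


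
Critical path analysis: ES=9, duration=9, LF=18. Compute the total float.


EF = ES + duration = 9 + 9 = 18
LS = LF - duration = 18 - 9 = 9
Total Float = LF - EF = 18 - 18
(or LS - ES = 9 - 9)
= 0


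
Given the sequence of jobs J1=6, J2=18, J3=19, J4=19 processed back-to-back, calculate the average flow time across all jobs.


Completion times:
  J1: completes at 6
  J2: completes at 24
  J3: completes at 43
  J4: completes at 62
Sum = 135
Average = 135/4
= 33.75


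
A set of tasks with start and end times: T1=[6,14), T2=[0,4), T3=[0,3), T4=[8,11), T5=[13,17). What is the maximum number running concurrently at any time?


Check each time point for overlaps:
  t=0: 2 tasks active (T2, T3)
Max concurrent = 2


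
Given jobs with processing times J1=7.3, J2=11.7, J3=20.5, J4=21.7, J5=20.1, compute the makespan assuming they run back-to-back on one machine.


Sequential makespan: sum all processing times
= 7.3 + 11.7 + 20.5 + 21.7 + 20.1
= 81.3 time units


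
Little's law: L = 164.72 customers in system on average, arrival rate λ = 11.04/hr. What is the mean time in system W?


Little's law: L = λW → W = L / λ
= 164.72 / 11.04
= 14.92 hours
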